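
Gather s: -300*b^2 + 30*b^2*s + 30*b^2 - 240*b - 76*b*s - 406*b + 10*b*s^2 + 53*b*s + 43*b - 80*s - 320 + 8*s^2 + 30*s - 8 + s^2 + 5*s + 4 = -270*b^2 - 603*b + s^2*(10*b + 9) + s*(30*b^2 - 23*b - 45) - 324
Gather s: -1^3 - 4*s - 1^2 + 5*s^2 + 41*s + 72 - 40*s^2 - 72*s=-35*s^2 - 35*s + 70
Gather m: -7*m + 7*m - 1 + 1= 0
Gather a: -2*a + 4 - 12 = -2*a - 8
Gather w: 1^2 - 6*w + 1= 2 - 6*w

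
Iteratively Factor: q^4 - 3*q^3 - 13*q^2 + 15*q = (q - 5)*(q^3 + 2*q^2 - 3*q) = (q - 5)*(q + 3)*(q^2 - q) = (q - 5)*(q - 1)*(q + 3)*(q)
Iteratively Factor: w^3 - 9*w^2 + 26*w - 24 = (w - 2)*(w^2 - 7*w + 12) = (w - 3)*(w - 2)*(w - 4)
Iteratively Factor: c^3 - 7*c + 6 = (c + 3)*(c^2 - 3*c + 2) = (c - 1)*(c + 3)*(c - 2)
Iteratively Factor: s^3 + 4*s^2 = (s + 4)*(s^2) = s*(s + 4)*(s)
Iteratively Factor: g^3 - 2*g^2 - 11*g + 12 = (g - 1)*(g^2 - g - 12) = (g - 1)*(g + 3)*(g - 4)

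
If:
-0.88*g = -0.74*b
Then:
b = 1.18918918918919*g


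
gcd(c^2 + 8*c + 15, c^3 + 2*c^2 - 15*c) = c + 5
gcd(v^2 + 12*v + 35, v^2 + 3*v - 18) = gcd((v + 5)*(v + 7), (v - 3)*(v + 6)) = 1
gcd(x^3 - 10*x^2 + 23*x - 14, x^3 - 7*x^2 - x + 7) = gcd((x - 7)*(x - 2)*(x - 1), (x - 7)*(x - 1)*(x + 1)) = x^2 - 8*x + 7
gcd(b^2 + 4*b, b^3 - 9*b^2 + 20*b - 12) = 1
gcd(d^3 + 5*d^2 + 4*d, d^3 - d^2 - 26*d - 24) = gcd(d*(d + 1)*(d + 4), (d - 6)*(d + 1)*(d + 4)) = d^2 + 5*d + 4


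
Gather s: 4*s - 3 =4*s - 3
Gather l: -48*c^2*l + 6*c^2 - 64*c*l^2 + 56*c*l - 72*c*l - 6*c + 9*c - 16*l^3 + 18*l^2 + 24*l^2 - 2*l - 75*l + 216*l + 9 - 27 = 6*c^2 + 3*c - 16*l^3 + l^2*(42 - 64*c) + l*(-48*c^2 - 16*c + 139) - 18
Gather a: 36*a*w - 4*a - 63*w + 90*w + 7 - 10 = a*(36*w - 4) + 27*w - 3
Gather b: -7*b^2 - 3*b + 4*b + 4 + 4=-7*b^2 + b + 8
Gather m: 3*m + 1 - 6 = 3*m - 5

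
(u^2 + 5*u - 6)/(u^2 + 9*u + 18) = (u - 1)/(u + 3)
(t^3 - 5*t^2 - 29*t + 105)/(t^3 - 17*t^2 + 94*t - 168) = (t^2 + 2*t - 15)/(t^2 - 10*t + 24)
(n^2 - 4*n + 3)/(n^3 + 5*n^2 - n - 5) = (n - 3)/(n^2 + 6*n + 5)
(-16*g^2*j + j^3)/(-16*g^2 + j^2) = j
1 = 1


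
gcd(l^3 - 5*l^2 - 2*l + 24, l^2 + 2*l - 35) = 1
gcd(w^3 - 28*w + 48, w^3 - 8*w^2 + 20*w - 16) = w^2 - 6*w + 8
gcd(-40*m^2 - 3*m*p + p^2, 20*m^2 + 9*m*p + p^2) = 5*m + p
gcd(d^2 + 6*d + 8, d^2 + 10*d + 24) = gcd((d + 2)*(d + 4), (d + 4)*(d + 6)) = d + 4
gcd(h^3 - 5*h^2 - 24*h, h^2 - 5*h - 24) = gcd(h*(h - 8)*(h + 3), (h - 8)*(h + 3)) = h^2 - 5*h - 24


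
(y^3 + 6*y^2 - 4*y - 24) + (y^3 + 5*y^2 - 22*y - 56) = 2*y^3 + 11*y^2 - 26*y - 80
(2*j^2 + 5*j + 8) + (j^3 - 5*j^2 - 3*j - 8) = j^3 - 3*j^2 + 2*j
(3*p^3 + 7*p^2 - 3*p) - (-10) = 3*p^3 + 7*p^2 - 3*p + 10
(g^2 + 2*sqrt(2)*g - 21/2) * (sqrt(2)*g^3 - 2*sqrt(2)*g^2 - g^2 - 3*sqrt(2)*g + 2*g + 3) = sqrt(2)*g^5 - 2*sqrt(2)*g^4 + 3*g^4 - 31*sqrt(2)*g^3/2 - 6*g^3 + 3*g^2/2 + 25*sqrt(2)*g^2 - 21*g + 75*sqrt(2)*g/2 - 63/2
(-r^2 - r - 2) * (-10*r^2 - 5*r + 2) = 10*r^4 + 15*r^3 + 23*r^2 + 8*r - 4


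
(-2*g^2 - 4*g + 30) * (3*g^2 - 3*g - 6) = -6*g^4 - 6*g^3 + 114*g^2 - 66*g - 180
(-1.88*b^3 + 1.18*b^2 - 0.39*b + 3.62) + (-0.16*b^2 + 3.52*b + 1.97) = -1.88*b^3 + 1.02*b^2 + 3.13*b + 5.59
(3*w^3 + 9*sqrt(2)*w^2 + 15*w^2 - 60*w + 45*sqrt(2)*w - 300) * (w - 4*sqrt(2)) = 3*w^4 - 3*sqrt(2)*w^3 + 15*w^3 - 132*w^2 - 15*sqrt(2)*w^2 - 660*w + 240*sqrt(2)*w + 1200*sqrt(2)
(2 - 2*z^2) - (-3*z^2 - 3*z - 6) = z^2 + 3*z + 8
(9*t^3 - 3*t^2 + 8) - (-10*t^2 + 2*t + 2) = 9*t^3 + 7*t^2 - 2*t + 6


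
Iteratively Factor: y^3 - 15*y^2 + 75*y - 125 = (y - 5)*(y^2 - 10*y + 25) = (y - 5)^2*(y - 5)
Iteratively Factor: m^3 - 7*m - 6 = (m + 1)*(m^2 - m - 6) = (m + 1)*(m + 2)*(m - 3)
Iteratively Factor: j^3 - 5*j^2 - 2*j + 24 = (j - 3)*(j^2 - 2*j - 8) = (j - 3)*(j + 2)*(j - 4)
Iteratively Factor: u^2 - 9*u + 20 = (u - 5)*(u - 4)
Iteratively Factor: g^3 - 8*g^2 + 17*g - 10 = (g - 1)*(g^2 - 7*g + 10) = (g - 2)*(g - 1)*(g - 5)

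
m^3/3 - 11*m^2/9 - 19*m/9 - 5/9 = (m/3 + 1/3)*(m - 5)*(m + 1/3)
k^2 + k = k*(k + 1)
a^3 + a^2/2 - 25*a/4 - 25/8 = (a - 5/2)*(a + 1/2)*(a + 5/2)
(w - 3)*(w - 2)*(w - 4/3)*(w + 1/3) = w^4 - 6*w^3 + 95*w^2/9 - 34*w/9 - 8/3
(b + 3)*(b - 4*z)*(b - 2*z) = b^3 - 6*b^2*z + 3*b^2 + 8*b*z^2 - 18*b*z + 24*z^2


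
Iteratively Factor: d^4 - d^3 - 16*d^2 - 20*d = (d + 2)*(d^3 - 3*d^2 - 10*d) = (d + 2)^2*(d^2 - 5*d) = d*(d + 2)^2*(d - 5)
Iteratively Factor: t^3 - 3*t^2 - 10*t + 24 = (t - 2)*(t^2 - t - 12) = (t - 2)*(t + 3)*(t - 4)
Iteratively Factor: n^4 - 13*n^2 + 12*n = (n - 1)*(n^3 + n^2 - 12*n) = n*(n - 1)*(n^2 + n - 12) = n*(n - 1)*(n + 4)*(n - 3)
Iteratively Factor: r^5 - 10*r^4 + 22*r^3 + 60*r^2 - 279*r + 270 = (r - 3)*(r^4 - 7*r^3 + r^2 + 63*r - 90) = (r - 3)^2*(r^3 - 4*r^2 - 11*r + 30) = (r - 3)^2*(r - 2)*(r^2 - 2*r - 15) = (r - 5)*(r - 3)^2*(r - 2)*(r + 3)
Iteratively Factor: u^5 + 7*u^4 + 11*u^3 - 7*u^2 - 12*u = (u + 4)*(u^4 + 3*u^3 - u^2 - 3*u) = (u + 1)*(u + 4)*(u^3 + 2*u^2 - 3*u) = u*(u + 1)*(u + 4)*(u^2 + 2*u - 3) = u*(u + 1)*(u + 3)*(u + 4)*(u - 1)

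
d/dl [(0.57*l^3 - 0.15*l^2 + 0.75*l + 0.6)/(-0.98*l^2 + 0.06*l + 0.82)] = (-0.5586*l^4 + 0.0684*l^3 + 2.1282*l^2 + 0.93*l + 0.579)/(0.9604*l^4 - 0.1176*l^3 - 1.6036*l^2 + 0.0984*l + 0.6724)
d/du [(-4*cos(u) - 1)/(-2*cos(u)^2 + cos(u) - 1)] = (-8*sin(u)^2 + 4*cos(u) + 3)*sin(u)/(-cos(u) + cos(2*u) + 2)^2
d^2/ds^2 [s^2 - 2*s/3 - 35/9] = 2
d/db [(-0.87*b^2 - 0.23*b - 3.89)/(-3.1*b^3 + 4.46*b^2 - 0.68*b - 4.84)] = (-2.697*b^4 - 1.426*b^3 - 34.5596*b^2 + 43.1204*b - 1.532)/(9.61*b^6 - 27.652*b^5 + 24.1076*b^4 + 23.9424*b^3 - 42.7104*b^2 + 6.5824*b + 23.4256)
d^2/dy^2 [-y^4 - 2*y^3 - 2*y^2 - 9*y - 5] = -12*y^2 - 12*y - 4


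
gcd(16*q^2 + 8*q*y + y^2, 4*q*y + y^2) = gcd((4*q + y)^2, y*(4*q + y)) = 4*q + y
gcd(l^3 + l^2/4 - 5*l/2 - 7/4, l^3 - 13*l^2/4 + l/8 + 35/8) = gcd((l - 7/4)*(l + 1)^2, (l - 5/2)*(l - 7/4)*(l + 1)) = l^2 - 3*l/4 - 7/4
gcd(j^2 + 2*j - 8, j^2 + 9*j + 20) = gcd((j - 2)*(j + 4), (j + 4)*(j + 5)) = j + 4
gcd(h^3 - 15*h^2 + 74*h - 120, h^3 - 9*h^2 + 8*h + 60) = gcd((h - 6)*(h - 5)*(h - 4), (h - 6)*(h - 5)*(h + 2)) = h^2 - 11*h + 30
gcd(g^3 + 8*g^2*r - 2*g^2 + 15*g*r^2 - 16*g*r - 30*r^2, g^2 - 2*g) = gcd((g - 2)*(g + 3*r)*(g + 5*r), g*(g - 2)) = g - 2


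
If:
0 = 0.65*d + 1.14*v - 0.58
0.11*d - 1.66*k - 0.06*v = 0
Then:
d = 0.892307692307692 - 1.75384615384615*v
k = 0.0591288229842447 - 0.152363299351251*v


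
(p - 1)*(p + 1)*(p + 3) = p^3 + 3*p^2 - p - 3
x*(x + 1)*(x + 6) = x^3 + 7*x^2 + 6*x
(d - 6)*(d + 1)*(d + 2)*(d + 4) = d^4 + d^3 - 28*d^2 - 76*d - 48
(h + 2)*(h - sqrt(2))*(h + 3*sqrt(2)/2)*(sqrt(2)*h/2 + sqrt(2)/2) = sqrt(2)*h^4/2 + h^3/2 + 3*sqrt(2)*h^3/2 - sqrt(2)*h^2/2 + 3*h^2/2 - 9*sqrt(2)*h/2 + h - 3*sqrt(2)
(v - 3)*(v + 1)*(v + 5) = v^3 + 3*v^2 - 13*v - 15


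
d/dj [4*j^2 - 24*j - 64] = 8*j - 24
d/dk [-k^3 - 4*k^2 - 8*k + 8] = -3*k^2 - 8*k - 8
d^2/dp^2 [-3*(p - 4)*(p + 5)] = -6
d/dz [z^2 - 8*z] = 2*z - 8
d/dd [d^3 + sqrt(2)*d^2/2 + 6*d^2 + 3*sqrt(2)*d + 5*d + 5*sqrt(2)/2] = 3*d^2 + sqrt(2)*d + 12*d + 3*sqrt(2) + 5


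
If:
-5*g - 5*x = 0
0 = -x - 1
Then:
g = 1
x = -1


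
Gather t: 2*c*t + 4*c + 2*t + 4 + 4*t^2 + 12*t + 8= 4*c + 4*t^2 + t*(2*c + 14) + 12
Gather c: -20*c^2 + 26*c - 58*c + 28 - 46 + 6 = -20*c^2 - 32*c - 12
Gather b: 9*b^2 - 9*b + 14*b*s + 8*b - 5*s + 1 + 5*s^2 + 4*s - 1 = 9*b^2 + b*(14*s - 1) + 5*s^2 - s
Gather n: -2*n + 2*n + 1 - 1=0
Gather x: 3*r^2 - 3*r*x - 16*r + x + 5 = 3*r^2 - 16*r + x*(1 - 3*r) + 5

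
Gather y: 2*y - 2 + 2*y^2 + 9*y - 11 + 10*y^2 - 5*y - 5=12*y^2 + 6*y - 18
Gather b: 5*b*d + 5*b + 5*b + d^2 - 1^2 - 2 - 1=b*(5*d + 10) + d^2 - 4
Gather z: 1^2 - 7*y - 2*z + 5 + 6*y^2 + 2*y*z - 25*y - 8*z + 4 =6*y^2 - 32*y + z*(2*y - 10) + 10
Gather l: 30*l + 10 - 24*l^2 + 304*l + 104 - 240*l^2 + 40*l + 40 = -264*l^2 + 374*l + 154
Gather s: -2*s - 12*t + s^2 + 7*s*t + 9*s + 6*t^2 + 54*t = s^2 + s*(7*t + 7) + 6*t^2 + 42*t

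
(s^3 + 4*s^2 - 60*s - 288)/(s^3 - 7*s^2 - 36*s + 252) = (s^2 - 2*s - 48)/(s^2 - 13*s + 42)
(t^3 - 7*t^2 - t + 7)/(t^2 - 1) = t - 7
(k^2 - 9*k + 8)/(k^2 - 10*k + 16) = (k - 1)/(k - 2)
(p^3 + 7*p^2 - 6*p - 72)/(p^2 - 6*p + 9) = (p^2 + 10*p + 24)/(p - 3)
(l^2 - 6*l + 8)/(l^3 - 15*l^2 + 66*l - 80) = (l - 4)/(l^2 - 13*l + 40)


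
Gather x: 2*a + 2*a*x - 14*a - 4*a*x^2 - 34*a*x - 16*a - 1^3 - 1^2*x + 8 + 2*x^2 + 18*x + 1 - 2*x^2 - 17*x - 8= -4*a*x^2 - 32*a*x - 28*a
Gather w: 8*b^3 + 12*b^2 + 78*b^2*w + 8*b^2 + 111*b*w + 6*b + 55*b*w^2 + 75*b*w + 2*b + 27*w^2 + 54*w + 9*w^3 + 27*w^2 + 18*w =8*b^3 + 20*b^2 + 8*b + 9*w^3 + w^2*(55*b + 54) + w*(78*b^2 + 186*b + 72)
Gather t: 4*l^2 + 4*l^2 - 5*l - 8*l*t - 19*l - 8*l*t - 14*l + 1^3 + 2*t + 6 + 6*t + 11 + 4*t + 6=8*l^2 - 38*l + t*(12 - 16*l) + 24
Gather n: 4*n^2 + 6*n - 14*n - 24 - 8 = 4*n^2 - 8*n - 32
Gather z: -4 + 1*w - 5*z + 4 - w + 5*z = 0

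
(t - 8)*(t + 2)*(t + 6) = t^3 - 52*t - 96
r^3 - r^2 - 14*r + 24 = (r - 3)*(r - 2)*(r + 4)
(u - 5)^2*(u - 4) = u^3 - 14*u^2 + 65*u - 100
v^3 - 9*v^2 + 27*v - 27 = (v - 3)^3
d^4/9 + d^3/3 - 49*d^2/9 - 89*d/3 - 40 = (d/3 + 1)^2*(d - 8)*(d + 5)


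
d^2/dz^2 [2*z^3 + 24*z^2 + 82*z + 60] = 12*z + 48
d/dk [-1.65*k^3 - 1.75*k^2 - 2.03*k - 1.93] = -4.95*k^2 - 3.5*k - 2.03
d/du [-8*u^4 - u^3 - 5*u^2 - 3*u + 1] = -32*u^3 - 3*u^2 - 10*u - 3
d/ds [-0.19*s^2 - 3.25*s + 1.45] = -0.38*s - 3.25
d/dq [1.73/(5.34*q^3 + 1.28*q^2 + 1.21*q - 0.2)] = (-27.7146*q^2 - 4.4288*q - 2.0933)/(5.34*q^3 + 1.28*q^2 + 1.21*q - 0.2)^2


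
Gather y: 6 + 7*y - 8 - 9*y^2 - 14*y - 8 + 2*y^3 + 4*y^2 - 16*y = 2*y^3 - 5*y^2 - 23*y - 10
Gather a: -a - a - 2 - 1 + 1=-2*a - 2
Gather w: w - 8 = w - 8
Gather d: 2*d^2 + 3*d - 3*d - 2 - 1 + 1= 2*d^2 - 2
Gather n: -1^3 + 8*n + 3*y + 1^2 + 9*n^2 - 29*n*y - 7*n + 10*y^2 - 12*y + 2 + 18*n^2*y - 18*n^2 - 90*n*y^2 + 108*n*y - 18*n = n^2*(18*y - 9) + n*(-90*y^2 + 79*y - 17) + 10*y^2 - 9*y + 2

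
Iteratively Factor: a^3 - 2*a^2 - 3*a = (a)*(a^2 - 2*a - 3) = a*(a - 3)*(a + 1)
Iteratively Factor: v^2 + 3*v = (v)*(v + 3)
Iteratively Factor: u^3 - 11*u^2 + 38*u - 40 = (u - 4)*(u^2 - 7*u + 10) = (u - 5)*(u - 4)*(u - 2)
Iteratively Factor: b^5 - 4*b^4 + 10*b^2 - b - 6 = (b + 1)*(b^4 - 5*b^3 + 5*b^2 + 5*b - 6) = (b + 1)^2*(b^3 - 6*b^2 + 11*b - 6) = (b - 2)*(b + 1)^2*(b^2 - 4*b + 3) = (b - 3)*(b - 2)*(b + 1)^2*(b - 1)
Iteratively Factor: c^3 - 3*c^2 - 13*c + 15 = (c + 3)*(c^2 - 6*c + 5) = (c - 5)*(c + 3)*(c - 1)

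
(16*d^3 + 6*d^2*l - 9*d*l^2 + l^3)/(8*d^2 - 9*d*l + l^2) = (2*d^2 + d*l - l^2)/(d - l)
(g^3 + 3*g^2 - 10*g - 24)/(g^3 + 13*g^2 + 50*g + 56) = (g - 3)/(g + 7)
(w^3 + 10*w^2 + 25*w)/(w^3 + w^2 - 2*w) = (w^2 + 10*w + 25)/(w^2 + w - 2)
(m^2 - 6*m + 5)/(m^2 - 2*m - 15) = (m - 1)/(m + 3)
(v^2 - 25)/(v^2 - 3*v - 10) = (v + 5)/(v + 2)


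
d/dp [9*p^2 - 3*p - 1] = 18*p - 3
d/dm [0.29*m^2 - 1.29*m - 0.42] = 0.58*m - 1.29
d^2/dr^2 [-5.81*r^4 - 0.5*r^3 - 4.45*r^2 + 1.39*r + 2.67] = -69.72*r^2 - 3.0*r - 8.9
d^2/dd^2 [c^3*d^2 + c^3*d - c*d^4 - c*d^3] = 2*c*(c^2 - 6*d^2 - 3*d)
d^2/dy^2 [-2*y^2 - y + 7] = -4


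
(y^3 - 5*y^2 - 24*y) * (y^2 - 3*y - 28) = y^5 - 8*y^4 - 37*y^3 + 212*y^2 + 672*y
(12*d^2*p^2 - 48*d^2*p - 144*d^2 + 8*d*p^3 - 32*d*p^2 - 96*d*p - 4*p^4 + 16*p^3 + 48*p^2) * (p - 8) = 12*d^2*p^3 - 144*d^2*p^2 + 240*d^2*p + 1152*d^2 + 8*d*p^4 - 96*d*p^3 + 160*d*p^2 + 768*d*p - 4*p^5 + 48*p^4 - 80*p^3 - 384*p^2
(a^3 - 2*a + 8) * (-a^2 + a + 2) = -a^5 + a^4 + 4*a^3 - 10*a^2 + 4*a + 16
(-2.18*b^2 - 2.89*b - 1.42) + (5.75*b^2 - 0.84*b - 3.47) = 3.57*b^2 - 3.73*b - 4.89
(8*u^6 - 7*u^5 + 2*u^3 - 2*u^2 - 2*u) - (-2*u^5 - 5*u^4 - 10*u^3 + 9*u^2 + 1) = 8*u^6 - 5*u^5 + 5*u^4 + 12*u^3 - 11*u^2 - 2*u - 1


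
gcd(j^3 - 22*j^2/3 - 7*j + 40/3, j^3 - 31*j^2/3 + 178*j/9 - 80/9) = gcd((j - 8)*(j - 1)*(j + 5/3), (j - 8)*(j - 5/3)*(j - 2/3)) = j - 8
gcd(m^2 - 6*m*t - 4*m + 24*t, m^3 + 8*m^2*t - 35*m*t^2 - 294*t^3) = -m + 6*t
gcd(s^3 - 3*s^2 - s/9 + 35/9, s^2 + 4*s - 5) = 1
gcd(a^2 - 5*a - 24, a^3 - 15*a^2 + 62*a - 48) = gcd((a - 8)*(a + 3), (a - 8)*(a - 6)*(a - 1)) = a - 8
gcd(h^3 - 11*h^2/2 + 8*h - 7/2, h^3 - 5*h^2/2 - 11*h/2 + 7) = h^2 - 9*h/2 + 7/2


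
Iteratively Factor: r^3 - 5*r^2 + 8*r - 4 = (r - 2)*(r^2 - 3*r + 2) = (r - 2)*(r - 1)*(r - 2)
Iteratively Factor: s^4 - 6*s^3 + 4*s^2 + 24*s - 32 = (s - 4)*(s^3 - 2*s^2 - 4*s + 8) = (s - 4)*(s - 2)*(s^2 - 4) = (s - 4)*(s - 2)^2*(s + 2)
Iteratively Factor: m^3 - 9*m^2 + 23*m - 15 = (m - 5)*(m^2 - 4*m + 3) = (m - 5)*(m - 1)*(m - 3)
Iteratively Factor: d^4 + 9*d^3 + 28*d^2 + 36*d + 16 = (d + 1)*(d^3 + 8*d^2 + 20*d + 16) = (d + 1)*(d + 2)*(d^2 + 6*d + 8) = (d + 1)*(d + 2)^2*(d + 4)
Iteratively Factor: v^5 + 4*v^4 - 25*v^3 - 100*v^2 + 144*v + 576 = (v + 4)*(v^4 - 25*v^2 + 144) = (v + 3)*(v + 4)*(v^3 - 3*v^2 - 16*v + 48) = (v + 3)*(v + 4)^2*(v^2 - 7*v + 12) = (v - 4)*(v + 3)*(v + 4)^2*(v - 3)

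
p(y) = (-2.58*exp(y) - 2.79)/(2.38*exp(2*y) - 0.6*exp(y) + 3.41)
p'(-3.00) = -0.04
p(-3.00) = -0.86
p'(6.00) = 0.00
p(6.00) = 0.00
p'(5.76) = 0.00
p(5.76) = -0.00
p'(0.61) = 0.60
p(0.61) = -0.73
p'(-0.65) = -0.07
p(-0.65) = -1.10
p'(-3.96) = -0.02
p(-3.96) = -0.84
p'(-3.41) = -0.03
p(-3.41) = -0.85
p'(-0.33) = 0.09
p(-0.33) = -1.10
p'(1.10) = 0.48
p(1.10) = -0.46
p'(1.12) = 0.47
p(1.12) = -0.45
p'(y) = (-2.58*exp(y) - 2.79)*(-4.76*exp(2*y) + 0.6*exp(y))/(2.38*exp(2*y) - 0.6*exp(y) + 3.41)^2 - 2.58*exp(y)/(2.38*exp(2*y) - 0.6*exp(y) + 3.41)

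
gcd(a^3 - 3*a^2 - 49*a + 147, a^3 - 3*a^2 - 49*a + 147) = a^3 - 3*a^2 - 49*a + 147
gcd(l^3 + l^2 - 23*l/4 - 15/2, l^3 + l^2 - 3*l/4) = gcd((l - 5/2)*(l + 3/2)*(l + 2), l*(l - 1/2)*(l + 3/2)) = l + 3/2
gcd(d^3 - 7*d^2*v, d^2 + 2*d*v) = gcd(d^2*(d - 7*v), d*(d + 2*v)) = d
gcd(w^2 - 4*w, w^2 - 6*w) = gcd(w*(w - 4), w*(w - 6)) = w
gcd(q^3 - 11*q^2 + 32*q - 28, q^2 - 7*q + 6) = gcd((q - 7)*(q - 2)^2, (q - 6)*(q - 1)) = 1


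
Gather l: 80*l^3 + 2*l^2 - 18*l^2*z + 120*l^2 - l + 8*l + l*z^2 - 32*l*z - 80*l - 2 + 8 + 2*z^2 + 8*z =80*l^3 + l^2*(122 - 18*z) + l*(z^2 - 32*z - 73) + 2*z^2 + 8*z + 6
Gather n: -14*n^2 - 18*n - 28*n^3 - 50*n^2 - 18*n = -28*n^3 - 64*n^2 - 36*n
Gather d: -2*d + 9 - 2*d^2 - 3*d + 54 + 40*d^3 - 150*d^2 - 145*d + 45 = 40*d^3 - 152*d^2 - 150*d + 108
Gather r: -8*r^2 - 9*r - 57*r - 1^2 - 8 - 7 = -8*r^2 - 66*r - 16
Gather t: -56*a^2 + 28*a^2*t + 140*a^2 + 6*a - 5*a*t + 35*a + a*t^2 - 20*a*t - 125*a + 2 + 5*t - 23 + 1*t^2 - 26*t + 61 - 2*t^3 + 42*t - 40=84*a^2 - 84*a - 2*t^3 + t^2*(a + 1) + t*(28*a^2 - 25*a + 21)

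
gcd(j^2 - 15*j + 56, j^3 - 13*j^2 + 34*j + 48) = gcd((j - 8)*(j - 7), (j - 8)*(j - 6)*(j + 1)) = j - 8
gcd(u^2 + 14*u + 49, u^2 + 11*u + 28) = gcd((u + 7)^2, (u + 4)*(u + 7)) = u + 7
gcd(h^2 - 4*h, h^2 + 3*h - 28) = h - 4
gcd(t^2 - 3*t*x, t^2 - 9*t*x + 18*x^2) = -t + 3*x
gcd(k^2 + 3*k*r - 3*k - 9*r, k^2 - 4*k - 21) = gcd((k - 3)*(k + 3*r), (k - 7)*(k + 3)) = 1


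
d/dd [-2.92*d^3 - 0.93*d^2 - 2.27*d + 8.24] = -8.76*d^2 - 1.86*d - 2.27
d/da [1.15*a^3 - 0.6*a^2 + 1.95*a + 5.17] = 3.45*a^2 - 1.2*a + 1.95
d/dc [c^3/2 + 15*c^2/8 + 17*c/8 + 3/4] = 3*c^2/2 + 15*c/4 + 17/8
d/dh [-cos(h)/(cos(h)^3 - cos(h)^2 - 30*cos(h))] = (1 - 2*cos(h))*sin(h)/(sin(h)^2 + cos(h) + 29)^2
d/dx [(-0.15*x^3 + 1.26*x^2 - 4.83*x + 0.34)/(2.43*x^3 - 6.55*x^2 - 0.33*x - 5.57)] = (2.22044604925031e-16*x^5 - 2.0793*x^4 + 23.5728*x^3 - 32.0244*x^2 - 9.5824*x + 27.0153)/(5.9049*x^6 - 31.833*x^5 + 41.2987*x^4 - 22.7472*x^3 + 73.0759*x^2 + 3.6762*x + 31.0249)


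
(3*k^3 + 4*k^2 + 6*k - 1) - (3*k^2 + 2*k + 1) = 3*k^3 + k^2 + 4*k - 2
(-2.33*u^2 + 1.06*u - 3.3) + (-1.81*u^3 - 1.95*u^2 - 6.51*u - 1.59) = -1.81*u^3 - 4.28*u^2 - 5.45*u - 4.89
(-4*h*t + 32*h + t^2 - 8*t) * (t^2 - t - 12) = -4*h*t^3 + 36*h*t^2 + 16*h*t - 384*h + t^4 - 9*t^3 - 4*t^2 + 96*t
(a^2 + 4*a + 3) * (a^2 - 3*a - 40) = a^4 + a^3 - 49*a^2 - 169*a - 120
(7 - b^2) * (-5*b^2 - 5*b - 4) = 5*b^4 + 5*b^3 - 31*b^2 - 35*b - 28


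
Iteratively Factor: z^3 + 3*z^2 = (z)*(z^2 + 3*z) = z^2*(z + 3)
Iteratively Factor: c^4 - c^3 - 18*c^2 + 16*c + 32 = (c - 2)*(c^3 + c^2 - 16*c - 16) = (c - 2)*(c + 4)*(c^2 - 3*c - 4) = (c - 4)*(c - 2)*(c + 4)*(c + 1)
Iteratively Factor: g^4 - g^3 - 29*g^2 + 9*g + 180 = (g + 4)*(g^3 - 5*g^2 - 9*g + 45) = (g + 3)*(g + 4)*(g^2 - 8*g + 15) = (g - 3)*(g + 3)*(g + 4)*(g - 5)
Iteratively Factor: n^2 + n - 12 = (n + 4)*(n - 3)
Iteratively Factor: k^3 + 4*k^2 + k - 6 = (k + 3)*(k^2 + k - 2) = (k - 1)*(k + 3)*(k + 2)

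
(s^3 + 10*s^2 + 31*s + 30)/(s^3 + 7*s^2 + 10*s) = (s + 3)/s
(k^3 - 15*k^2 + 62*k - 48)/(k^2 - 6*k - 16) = (k^2 - 7*k + 6)/(k + 2)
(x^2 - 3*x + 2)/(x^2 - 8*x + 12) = (x - 1)/(x - 6)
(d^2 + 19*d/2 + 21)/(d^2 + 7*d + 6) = (d + 7/2)/(d + 1)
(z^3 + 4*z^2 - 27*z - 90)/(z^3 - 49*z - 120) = (z^2 + z - 30)/(z^2 - 3*z - 40)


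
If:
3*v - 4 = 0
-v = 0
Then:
No Solution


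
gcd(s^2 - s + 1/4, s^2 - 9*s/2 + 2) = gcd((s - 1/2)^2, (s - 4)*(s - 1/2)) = s - 1/2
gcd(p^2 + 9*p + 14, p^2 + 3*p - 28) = p + 7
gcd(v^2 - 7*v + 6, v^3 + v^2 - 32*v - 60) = v - 6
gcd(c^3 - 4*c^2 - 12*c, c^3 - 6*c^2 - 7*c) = c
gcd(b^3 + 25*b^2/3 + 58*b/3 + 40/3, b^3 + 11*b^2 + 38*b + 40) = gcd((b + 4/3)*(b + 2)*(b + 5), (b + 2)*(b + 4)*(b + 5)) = b^2 + 7*b + 10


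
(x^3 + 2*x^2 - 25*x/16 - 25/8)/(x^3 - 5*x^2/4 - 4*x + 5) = (x + 5/4)/(x - 2)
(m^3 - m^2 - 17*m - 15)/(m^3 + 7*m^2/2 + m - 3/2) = 2*(m - 5)/(2*m - 1)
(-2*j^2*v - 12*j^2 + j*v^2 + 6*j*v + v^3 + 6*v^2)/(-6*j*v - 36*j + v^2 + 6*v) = (-2*j^2 + j*v + v^2)/(-6*j + v)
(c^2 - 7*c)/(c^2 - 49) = c/(c + 7)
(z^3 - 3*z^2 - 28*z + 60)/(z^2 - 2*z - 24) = (z^2 + 3*z - 10)/(z + 4)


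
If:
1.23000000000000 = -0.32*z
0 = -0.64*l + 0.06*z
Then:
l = -0.36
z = -3.84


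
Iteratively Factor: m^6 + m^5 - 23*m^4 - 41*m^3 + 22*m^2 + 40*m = (m)*(m^5 + m^4 - 23*m^3 - 41*m^2 + 22*m + 40) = m*(m + 1)*(m^4 - 23*m^2 - 18*m + 40) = m*(m - 1)*(m + 1)*(m^3 + m^2 - 22*m - 40) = m*(m - 1)*(m + 1)*(m + 4)*(m^2 - 3*m - 10) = m*(m - 5)*(m - 1)*(m + 1)*(m + 4)*(m + 2)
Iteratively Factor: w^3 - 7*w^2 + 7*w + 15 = (w - 3)*(w^2 - 4*w - 5) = (w - 5)*(w - 3)*(w + 1)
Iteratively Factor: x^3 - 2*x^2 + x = (x - 1)*(x^2 - x) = x*(x - 1)*(x - 1)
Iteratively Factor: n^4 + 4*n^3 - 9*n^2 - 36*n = (n - 3)*(n^3 + 7*n^2 + 12*n) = (n - 3)*(n + 3)*(n^2 + 4*n) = (n - 3)*(n + 3)*(n + 4)*(n)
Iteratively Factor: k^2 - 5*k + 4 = (k - 4)*(k - 1)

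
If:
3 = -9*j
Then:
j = -1/3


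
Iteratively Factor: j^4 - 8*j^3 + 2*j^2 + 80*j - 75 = (j + 3)*(j^3 - 11*j^2 + 35*j - 25) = (j - 5)*(j + 3)*(j^2 - 6*j + 5) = (j - 5)*(j - 1)*(j + 3)*(j - 5)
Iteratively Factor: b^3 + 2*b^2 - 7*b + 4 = (b - 1)*(b^2 + 3*b - 4) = (b - 1)^2*(b + 4)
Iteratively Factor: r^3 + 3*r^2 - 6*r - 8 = (r + 1)*(r^2 + 2*r - 8) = (r - 2)*(r + 1)*(r + 4)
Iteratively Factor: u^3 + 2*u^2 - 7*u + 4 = (u + 4)*(u^2 - 2*u + 1) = (u - 1)*(u + 4)*(u - 1)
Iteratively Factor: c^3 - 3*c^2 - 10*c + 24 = (c + 3)*(c^2 - 6*c + 8) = (c - 4)*(c + 3)*(c - 2)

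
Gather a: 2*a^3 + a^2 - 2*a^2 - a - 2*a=2*a^3 - a^2 - 3*a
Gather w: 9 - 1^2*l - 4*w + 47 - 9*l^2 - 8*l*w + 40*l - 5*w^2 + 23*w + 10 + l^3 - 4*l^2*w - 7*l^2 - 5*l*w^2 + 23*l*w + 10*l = l^3 - 16*l^2 + 49*l + w^2*(-5*l - 5) + w*(-4*l^2 + 15*l + 19) + 66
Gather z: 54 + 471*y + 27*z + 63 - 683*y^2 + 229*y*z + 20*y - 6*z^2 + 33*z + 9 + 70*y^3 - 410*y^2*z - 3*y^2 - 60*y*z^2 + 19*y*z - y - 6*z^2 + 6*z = 70*y^3 - 686*y^2 + 490*y + z^2*(-60*y - 12) + z*(-410*y^2 + 248*y + 66) + 126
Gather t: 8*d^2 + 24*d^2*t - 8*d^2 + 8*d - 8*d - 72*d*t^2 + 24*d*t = -72*d*t^2 + t*(24*d^2 + 24*d)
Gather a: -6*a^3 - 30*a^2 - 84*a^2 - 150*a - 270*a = -6*a^3 - 114*a^2 - 420*a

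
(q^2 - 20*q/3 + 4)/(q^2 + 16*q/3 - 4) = (q - 6)/(q + 6)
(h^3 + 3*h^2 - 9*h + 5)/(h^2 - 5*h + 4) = (h^2 + 4*h - 5)/(h - 4)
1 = 1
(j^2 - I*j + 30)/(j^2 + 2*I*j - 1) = (j^2 - I*j + 30)/(j^2 + 2*I*j - 1)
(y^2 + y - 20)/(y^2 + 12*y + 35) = (y - 4)/(y + 7)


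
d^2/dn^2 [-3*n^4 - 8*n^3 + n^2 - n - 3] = -36*n^2 - 48*n + 2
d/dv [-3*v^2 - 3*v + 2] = -6*v - 3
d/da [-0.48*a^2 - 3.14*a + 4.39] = -0.96*a - 3.14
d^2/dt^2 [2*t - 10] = 0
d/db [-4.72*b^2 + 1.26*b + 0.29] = 1.26 - 9.44*b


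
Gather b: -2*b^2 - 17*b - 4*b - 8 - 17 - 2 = -2*b^2 - 21*b - 27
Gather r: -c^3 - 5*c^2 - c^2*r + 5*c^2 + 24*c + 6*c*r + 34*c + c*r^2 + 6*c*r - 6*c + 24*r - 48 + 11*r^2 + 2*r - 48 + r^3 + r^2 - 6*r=-c^3 + 52*c + r^3 + r^2*(c + 12) + r*(-c^2 + 12*c + 20) - 96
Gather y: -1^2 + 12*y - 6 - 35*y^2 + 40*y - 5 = -35*y^2 + 52*y - 12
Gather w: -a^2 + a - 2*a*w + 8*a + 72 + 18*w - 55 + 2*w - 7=-a^2 + 9*a + w*(20 - 2*a) + 10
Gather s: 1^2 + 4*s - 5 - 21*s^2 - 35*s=-21*s^2 - 31*s - 4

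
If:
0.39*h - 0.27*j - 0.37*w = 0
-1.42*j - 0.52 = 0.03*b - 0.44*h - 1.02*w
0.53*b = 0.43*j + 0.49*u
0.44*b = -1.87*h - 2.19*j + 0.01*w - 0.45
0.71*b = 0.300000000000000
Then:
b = 0.42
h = -0.03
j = -0.27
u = 0.69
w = 0.16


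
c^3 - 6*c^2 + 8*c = c*(c - 4)*(c - 2)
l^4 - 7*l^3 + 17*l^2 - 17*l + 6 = (l - 3)*(l - 2)*(l - 1)^2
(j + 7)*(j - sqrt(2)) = j^2 - sqrt(2)*j + 7*j - 7*sqrt(2)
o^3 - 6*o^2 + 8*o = o*(o - 4)*(o - 2)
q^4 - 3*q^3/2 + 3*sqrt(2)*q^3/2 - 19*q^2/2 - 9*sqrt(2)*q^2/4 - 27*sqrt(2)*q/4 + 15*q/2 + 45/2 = (q - 3)*(q + 3/2)*(q - sqrt(2))*(q + 5*sqrt(2)/2)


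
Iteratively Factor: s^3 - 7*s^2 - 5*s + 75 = (s + 3)*(s^2 - 10*s + 25) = (s - 5)*(s + 3)*(s - 5)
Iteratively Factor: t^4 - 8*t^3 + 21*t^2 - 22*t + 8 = (t - 4)*(t^3 - 4*t^2 + 5*t - 2) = (t - 4)*(t - 2)*(t^2 - 2*t + 1) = (t - 4)*(t - 2)*(t - 1)*(t - 1)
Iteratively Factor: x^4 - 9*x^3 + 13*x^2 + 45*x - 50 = (x - 5)*(x^3 - 4*x^2 - 7*x + 10) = (x - 5)*(x + 2)*(x^2 - 6*x + 5) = (x - 5)*(x - 1)*(x + 2)*(x - 5)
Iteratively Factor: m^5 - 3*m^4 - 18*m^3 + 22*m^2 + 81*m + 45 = (m - 3)*(m^4 - 18*m^2 - 32*m - 15) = (m - 3)*(m + 3)*(m^3 - 3*m^2 - 9*m - 5) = (m - 3)*(m + 1)*(m + 3)*(m^2 - 4*m - 5) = (m - 3)*(m + 1)^2*(m + 3)*(m - 5)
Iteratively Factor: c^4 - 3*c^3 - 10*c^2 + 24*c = (c - 2)*(c^3 - c^2 - 12*c) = (c - 2)*(c + 3)*(c^2 - 4*c) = c*(c - 2)*(c + 3)*(c - 4)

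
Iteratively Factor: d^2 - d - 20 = (d + 4)*(d - 5)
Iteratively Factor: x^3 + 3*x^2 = (x)*(x^2 + 3*x) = x^2*(x + 3)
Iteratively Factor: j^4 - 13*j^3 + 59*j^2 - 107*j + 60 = (j - 3)*(j^3 - 10*j^2 + 29*j - 20) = (j - 4)*(j - 3)*(j^2 - 6*j + 5) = (j - 5)*(j - 4)*(j - 3)*(j - 1)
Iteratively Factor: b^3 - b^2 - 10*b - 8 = (b + 2)*(b^2 - 3*b - 4) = (b - 4)*(b + 2)*(b + 1)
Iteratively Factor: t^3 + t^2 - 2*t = (t + 2)*(t^2 - t) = (t - 1)*(t + 2)*(t)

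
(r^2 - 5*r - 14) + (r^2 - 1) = 2*r^2 - 5*r - 15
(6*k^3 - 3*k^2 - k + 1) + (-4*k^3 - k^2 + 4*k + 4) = 2*k^3 - 4*k^2 + 3*k + 5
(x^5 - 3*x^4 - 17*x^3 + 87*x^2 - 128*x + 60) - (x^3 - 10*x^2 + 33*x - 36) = x^5 - 3*x^4 - 18*x^3 + 97*x^2 - 161*x + 96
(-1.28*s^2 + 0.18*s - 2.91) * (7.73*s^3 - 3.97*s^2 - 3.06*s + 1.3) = -9.8944*s^5 + 6.473*s^4 - 19.2921*s^3 + 9.3379*s^2 + 9.1386*s - 3.783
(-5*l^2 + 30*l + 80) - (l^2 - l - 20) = -6*l^2 + 31*l + 100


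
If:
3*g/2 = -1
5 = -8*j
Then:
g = -2/3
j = -5/8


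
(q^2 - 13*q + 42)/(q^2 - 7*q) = (q - 6)/q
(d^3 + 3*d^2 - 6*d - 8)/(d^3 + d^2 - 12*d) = (d^2 - d - 2)/(d*(d - 3))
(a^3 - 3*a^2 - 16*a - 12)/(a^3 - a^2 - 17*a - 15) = (a^2 - 4*a - 12)/(a^2 - 2*a - 15)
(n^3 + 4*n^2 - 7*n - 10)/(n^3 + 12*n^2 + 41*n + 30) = (n - 2)/(n + 6)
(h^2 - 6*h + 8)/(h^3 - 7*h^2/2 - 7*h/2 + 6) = 2*(h - 2)/(2*h^2 + h - 3)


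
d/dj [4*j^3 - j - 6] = 12*j^2 - 1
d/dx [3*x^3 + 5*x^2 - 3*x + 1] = 9*x^2 + 10*x - 3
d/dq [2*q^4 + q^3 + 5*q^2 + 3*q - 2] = 8*q^3 + 3*q^2 + 10*q + 3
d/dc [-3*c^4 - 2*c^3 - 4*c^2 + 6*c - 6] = -12*c^3 - 6*c^2 - 8*c + 6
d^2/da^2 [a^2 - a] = 2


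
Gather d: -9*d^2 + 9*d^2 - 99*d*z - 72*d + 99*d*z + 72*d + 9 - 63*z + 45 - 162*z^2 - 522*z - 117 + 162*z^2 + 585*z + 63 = 0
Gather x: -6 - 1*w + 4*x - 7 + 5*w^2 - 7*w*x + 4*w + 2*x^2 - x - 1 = 5*w^2 + 3*w + 2*x^2 + x*(3 - 7*w) - 14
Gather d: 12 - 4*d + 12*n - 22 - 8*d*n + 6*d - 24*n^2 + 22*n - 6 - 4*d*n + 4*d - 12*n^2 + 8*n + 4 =d*(6 - 12*n) - 36*n^2 + 42*n - 12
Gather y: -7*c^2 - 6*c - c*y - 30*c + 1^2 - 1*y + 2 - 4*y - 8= -7*c^2 - 36*c + y*(-c - 5) - 5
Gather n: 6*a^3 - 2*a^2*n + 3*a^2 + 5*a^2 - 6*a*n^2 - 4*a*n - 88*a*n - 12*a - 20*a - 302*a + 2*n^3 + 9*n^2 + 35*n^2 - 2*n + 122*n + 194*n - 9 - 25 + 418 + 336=6*a^3 + 8*a^2 - 334*a + 2*n^3 + n^2*(44 - 6*a) + n*(-2*a^2 - 92*a + 314) + 720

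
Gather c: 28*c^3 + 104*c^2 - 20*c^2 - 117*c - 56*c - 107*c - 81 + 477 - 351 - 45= 28*c^3 + 84*c^2 - 280*c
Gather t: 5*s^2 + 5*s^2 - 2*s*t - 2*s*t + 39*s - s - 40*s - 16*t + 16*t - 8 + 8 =10*s^2 - 4*s*t - 2*s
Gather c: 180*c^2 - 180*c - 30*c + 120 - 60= 180*c^2 - 210*c + 60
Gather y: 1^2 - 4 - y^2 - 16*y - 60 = -y^2 - 16*y - 63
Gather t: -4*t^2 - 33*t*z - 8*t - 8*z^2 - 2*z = -4*t^2 + t*(-33*z - 8) - 8*z^2 - 2*z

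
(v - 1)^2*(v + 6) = v^3 + 4*v^2 - 11*v + 6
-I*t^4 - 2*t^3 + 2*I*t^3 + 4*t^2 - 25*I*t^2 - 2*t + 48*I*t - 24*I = (t - 1)*(t - 6*I)*(t + 4*I)*(-I*t + I)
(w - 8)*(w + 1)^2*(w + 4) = w^4 - 2*w^3 - 39*w^2 - 68*w - 32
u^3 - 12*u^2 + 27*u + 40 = (u - 8)*(u - 5)*(u + 1)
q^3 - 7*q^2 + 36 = (q - 6)*(q - 3)*(q + 2)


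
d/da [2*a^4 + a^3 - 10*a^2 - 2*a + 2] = 8*a^3 + 3*a^2 - 20*a - 2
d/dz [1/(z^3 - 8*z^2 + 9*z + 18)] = (-3*z^2 + 16*z - 9)/(z^3 - 8*z^2 + 9*z + 18)^2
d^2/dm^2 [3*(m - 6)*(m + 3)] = 6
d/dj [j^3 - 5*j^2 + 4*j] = 3*j^2 - 10*j + 4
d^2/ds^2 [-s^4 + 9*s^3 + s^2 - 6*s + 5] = -12*s^2 + 54*s + 2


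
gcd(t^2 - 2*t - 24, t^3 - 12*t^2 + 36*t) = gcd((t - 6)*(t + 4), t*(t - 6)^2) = t - 6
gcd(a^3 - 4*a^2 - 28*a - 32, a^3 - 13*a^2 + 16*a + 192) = a - 8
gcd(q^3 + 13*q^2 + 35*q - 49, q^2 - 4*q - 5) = 1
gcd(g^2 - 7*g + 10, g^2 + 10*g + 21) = 1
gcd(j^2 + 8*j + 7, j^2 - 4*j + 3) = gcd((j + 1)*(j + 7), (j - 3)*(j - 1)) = 1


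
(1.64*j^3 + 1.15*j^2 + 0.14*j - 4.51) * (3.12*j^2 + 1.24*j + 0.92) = 5.1168*j^5 + 5.6216*j^4 + 3.3716*j^3 - 12.8396*j^2 - 5.4636*j - 4.1492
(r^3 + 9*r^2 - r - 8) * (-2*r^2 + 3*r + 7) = -2*r^5 - 15*r^4 + 36*r^3 + 76*r^2 - 31*r - 56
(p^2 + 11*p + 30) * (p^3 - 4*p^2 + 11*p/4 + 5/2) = p^5 + 7*p^4 - 45*p^3/4 - 349*p^2/4 + 110*p + 75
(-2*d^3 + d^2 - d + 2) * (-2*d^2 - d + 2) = 4*d^5 - 3*d^3 - d^2 - 4*d + 4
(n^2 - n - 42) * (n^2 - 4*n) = n^4 - 5*n^3 - 38*n^2 + 168*n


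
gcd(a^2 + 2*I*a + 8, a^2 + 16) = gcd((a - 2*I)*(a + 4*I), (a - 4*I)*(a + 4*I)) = a + 4*I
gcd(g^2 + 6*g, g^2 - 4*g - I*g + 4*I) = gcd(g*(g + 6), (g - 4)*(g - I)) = 1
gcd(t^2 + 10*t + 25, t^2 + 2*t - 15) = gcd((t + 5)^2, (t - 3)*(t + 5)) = t + 5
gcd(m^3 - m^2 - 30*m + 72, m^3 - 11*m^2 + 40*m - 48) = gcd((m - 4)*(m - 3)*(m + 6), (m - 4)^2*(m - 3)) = m^2 - 7*m + 12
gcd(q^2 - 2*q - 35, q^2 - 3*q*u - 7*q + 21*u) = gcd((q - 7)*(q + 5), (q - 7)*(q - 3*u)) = q - 7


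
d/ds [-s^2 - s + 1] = -2*s - 1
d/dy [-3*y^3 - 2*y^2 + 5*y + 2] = -9*y^2 - 4*y + 5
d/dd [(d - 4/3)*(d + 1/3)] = 2*d - 1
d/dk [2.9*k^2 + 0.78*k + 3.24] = 5.8*k + 0.78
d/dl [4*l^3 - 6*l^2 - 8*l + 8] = 12*l^2 - 12*l - 8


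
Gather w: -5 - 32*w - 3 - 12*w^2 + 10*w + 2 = -12*w^2 - 22*w - 6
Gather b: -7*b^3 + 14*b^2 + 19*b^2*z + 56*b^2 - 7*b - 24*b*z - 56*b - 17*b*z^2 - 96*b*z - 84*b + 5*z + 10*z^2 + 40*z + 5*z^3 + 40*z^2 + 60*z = -7*b^3 + b^2*(19*z + 70) + b*(-17*z^2 - 120*z - 147) + 5*z^3 + 50*z^2 + 105*z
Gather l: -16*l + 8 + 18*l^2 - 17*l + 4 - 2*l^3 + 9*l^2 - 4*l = -2*l^3 + 27*l^2 - 37*l + 12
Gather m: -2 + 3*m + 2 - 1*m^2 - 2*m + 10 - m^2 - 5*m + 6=-2*m^2 - 4*m + 16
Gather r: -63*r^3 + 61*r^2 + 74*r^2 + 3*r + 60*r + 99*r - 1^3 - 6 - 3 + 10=-63*r^3 + 135*r^2 + 162*r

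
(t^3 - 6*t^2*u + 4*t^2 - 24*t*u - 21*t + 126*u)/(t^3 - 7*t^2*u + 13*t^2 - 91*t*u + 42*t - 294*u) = (t^2 - 6*t*u - 3*t + 18*u)/(t^2 - 7*t*u + 6*t - 42*u)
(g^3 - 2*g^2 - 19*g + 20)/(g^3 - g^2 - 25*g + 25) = (g + 4)/(g + 5)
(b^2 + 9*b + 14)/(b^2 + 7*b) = (b + 2)/b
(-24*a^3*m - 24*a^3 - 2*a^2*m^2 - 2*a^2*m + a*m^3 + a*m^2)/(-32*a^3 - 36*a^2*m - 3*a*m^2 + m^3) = a*(6*a*m + 6*a - m^2 - m)/(8*a^2 + 7*a*m - m^2)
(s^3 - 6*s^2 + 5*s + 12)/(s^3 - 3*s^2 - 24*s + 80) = (s^2 - 2*s - 3)/(s^2 + s - 20)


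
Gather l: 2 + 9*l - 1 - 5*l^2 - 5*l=-5*l^2 + 4*l + 1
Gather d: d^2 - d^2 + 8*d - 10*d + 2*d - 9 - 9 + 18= 0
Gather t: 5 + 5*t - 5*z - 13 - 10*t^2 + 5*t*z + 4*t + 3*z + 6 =-10*t^2 + t*(5*z + 9) - 2*z - 2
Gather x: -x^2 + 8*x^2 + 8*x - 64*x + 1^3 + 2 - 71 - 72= 7*x^2 - 56*x - 140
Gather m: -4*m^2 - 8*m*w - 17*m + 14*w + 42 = -4*m^2 + m*(-8*w - 17) + 14*w + 42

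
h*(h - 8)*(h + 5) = h^3 - 3*h^2 - 40*h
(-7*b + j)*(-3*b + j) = 21*b^2 - 10*b*j + j^2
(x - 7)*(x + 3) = x^2 - 4*x - 21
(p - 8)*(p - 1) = p^2 - 9*p + 8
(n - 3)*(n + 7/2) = n^2 + n/2 - 21/2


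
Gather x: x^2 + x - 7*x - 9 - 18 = x^2 - 6*x - 27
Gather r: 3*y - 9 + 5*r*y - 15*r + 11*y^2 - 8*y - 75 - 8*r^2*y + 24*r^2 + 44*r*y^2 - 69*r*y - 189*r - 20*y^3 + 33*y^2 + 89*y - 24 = r^2*(24 - 8*y) + r*(44*y^2 - 64*y - 204) - 20*y^3 + 44*y^2 + 84*y - 108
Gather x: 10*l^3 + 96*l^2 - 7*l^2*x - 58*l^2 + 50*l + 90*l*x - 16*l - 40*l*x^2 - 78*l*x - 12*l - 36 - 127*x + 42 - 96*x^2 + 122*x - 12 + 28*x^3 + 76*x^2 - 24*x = 10*l^3 + 38*l^2 + 22*l + 28*x^3 + x^2*(-40*l - 20) + x*(-7*l^2 + 12*l - 29) - 6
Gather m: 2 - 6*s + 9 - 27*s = 11 - 33*s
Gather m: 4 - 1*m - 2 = 2 - m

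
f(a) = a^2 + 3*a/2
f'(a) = 2*a + 3/2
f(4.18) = 23.74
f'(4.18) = 9.86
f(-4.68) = 14.88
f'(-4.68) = -7.86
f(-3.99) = 9.94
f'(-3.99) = -6.48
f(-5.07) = 18.10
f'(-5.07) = -8.64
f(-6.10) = 28.06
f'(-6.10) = -10.70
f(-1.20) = -0.36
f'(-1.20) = -0.90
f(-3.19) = 5.39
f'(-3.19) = -4.88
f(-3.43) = 6.62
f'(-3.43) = -5.36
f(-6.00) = 27.00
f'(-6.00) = -10.50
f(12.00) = 162.00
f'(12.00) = 25.50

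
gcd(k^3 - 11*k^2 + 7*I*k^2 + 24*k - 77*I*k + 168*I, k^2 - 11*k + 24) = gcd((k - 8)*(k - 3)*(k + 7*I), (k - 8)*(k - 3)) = k^2 - 11*k + 24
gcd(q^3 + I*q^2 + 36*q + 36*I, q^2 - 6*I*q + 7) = q + I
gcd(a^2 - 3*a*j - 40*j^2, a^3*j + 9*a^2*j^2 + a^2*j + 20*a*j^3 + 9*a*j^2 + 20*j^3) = a + 5*j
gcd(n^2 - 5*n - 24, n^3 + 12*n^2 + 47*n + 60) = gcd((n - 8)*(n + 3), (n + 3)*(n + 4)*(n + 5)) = n + 3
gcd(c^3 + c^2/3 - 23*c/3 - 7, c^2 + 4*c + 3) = c + 1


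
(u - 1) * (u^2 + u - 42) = u^3 - 43*u + 42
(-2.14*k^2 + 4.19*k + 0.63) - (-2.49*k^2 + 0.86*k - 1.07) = 0.35*k^2 + 3.33*k + 1.7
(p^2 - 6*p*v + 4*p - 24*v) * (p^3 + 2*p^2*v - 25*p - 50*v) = p^5 - 4*p^4*v + 4*p^4 - 12*p^3*v^2 - 16*p^3*v - 25*p^3 - 48*p^2*v^2 + 100*p^2*v - 100*p^2 + 300*p*v^2 + 400*p*v + 1200*v^2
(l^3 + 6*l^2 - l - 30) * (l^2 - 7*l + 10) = l^5 - l^4 - 33*l^3 + 37*l^2 + 200*l - 300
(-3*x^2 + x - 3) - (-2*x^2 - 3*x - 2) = -x^2 + 4*x - 1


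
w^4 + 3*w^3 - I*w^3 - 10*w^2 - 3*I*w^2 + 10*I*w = w*(w - 2)*(w + 5)*(w - I)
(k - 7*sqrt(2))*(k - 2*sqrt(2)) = k^2 - 9*sqrt(2)*k + 28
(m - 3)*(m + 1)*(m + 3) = m^3 + m^2 - 9*m - 9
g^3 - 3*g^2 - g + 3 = (g - 3)*(g - 1)*(g + 1)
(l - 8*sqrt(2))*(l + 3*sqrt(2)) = l^2 - 5*sqrt(2)*l - 48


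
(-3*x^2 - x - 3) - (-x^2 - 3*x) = -2*x^2 + 2*x - 3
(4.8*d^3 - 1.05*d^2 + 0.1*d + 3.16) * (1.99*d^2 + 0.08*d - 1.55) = 9.552*d^5 - 1.7055*d^4 - 7.325*d^3 + 7.9239*d^2 + 0.0978*d - 4.898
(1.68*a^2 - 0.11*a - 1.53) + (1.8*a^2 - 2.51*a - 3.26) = 3.48*a^2 - 2.62*a - 4.79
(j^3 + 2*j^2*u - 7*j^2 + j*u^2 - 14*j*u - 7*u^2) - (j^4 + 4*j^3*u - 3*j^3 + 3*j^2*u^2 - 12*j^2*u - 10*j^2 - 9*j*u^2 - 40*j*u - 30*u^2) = -j^4 - 4*j^3*u + 4*j^3 - 3*j^2*u^2 + 14*j^2*u + 3*j^2 + 10*j*u^2 + 26*j*u + 23*u^2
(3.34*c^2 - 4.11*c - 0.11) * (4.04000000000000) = 13.4936*c^2 - 16.6044*c - 0.4444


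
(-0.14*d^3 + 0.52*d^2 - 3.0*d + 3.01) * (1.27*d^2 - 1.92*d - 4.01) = -0.1778*d^5 + 0.9292*d^4 - 4.247*d^3 + 7.4975*d^2 + 6.2508*d - 12.0701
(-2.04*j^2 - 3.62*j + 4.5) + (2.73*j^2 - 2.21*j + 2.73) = 0.69*j^2 - 5.83*j + 7.23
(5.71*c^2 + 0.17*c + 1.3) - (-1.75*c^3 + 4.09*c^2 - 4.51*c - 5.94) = 1.75*c^3 + 1.62*c^2 + 4.68*c + 7.24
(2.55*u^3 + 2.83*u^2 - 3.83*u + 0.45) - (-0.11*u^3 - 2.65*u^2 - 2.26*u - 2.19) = 2.66*u^3 + 5.48*u^2 - 1.57*u + 2.64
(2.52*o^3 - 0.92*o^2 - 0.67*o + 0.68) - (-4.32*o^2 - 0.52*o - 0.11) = 2.52*o^3 + 3.4*o^2 - 0.15*o + 0.79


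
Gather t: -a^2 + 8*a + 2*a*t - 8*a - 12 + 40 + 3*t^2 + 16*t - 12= -a^2 + 3*t^2 + t*(2*a + 16) + 16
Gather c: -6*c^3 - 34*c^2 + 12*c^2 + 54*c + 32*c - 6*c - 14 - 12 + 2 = -6*c^3 - 22*c^2 + 80*c - 24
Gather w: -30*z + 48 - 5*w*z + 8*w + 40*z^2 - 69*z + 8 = w*(8 - 5*z) + 40*z^2 - 99*z + 56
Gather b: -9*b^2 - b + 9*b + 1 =-9*b^2 + 8*b + 1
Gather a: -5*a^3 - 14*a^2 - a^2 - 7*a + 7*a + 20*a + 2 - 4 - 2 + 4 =-5*a^3 - 15*a^2 + 20*a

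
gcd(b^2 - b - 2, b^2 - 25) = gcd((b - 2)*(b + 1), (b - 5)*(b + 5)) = 1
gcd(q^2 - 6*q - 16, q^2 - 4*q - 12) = q + 2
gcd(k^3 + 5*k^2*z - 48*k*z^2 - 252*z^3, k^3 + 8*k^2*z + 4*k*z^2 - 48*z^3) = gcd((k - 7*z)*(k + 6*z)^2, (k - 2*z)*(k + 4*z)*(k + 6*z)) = k + 6*z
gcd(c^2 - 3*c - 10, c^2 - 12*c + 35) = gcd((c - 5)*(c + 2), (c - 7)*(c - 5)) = c - 5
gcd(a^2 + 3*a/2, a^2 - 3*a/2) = a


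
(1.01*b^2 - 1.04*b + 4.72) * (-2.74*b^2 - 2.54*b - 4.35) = -2.7674*b^4 + 0.2842*b^3 - 14.6847*b^2 - 7.4648*b - 20.532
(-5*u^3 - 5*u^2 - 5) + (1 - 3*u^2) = -5*u^3 - 8*u^2 - 4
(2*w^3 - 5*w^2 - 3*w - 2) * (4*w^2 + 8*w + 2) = 8*w^5 - 4*w^4 - 48*w^3 - 42*w^2 - 22*w - 4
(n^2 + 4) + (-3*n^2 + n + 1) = -2*n^2 + n + 5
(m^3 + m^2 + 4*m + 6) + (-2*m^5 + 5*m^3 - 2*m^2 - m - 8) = -2*m^5 + 6*m^3 - m^2 + 3*m - 2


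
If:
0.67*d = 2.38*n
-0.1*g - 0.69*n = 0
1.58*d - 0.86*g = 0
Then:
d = 0.00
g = 0.00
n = 0.00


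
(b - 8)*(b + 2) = b^2 - 6*b - 16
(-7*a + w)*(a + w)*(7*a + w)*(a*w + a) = -49*a^4*w - 49*a^4 - 49*a^3*w^2 - 49*a^3*w + a^2*w^3 + a^2*w^2 + a*w^4 + a*w^3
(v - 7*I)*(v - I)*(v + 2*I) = v^3 - 6*I*v^2 + 9*v - 14*I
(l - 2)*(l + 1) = l^2 - l - 2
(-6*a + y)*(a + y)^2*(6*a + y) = -36*a^4 - 72*a^3*y - 35*a^2*y^2 + 2*a*y^3 + y^4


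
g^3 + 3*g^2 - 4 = (g - 1)*(g + 2)^2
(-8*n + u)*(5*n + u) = -40*n^2 - 3*n*u + u^2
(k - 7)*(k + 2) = k^2 - 5*k - 14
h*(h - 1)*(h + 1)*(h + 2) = h^4 + 2*h^3 - h^2 - 2*h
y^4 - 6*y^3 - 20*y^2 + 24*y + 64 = (y - 8)*(y - 2)*(y + 2)^2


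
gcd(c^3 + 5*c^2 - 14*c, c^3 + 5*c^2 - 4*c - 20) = c - 2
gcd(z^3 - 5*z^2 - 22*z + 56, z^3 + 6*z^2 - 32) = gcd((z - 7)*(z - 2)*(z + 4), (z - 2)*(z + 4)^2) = z^2 + 2*z - 8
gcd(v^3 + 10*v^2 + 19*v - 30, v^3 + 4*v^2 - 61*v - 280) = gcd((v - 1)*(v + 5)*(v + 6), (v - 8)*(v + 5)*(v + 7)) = v + 5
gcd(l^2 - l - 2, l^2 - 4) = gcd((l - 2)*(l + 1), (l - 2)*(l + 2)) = l - 2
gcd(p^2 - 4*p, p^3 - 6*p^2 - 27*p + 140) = p - 4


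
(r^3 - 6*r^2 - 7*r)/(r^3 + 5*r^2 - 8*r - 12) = r*(r - 7)/(r^2 + 4*r - 12)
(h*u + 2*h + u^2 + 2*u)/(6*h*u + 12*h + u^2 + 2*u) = (h + u)/(6*h + u)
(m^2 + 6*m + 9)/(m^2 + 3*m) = (m + 3)/m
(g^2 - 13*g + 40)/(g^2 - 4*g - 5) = (g - 8)/(g + 1)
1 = 1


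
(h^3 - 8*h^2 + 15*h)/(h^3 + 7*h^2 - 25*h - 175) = h*(h - 3)/(h^2 + 12*h + 35)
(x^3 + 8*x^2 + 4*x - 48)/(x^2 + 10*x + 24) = x - 2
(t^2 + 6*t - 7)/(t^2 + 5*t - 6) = (t + 7)/(t + 6)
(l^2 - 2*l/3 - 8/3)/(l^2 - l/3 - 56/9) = 3*(-3*l^2 + 2*l + 8)/(-9*l^2 + 3*l + 56)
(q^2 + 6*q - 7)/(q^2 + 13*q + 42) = (q - 1)/(q + 6)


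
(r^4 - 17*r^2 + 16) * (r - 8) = r^5 - 8*r^4 - 17*r^3 + 136*r^2 + 16*r - 128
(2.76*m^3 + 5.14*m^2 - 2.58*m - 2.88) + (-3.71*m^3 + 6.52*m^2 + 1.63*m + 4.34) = -0.95*m^3 + 11.66*m^2 - 0.95*m + 1.46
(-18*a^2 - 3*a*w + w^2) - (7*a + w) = -18*a^2 - 3*a*w - 7*a + w^2 - w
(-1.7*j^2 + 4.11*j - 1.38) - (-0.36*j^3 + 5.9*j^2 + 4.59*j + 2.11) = 0.36*j^3 - 7.6*j^2 - 0.48*j - 3.49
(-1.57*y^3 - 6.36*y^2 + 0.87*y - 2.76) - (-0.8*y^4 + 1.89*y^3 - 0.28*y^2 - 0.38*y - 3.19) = 0.8*y^4 - 3.46*y^3 - 6.08*y^2 + 1.25*y + 0.43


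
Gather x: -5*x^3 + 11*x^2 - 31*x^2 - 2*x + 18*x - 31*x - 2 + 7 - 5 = -5*x^3 - 20*x^2 - 15*x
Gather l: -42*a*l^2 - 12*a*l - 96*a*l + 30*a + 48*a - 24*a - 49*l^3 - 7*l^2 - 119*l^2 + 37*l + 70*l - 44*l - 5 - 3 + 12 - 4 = 54*a - 49*l^3 + l^2*(-42*a - 126) + l*(63 - 108*a)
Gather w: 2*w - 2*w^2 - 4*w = -2*w^2 - 2*w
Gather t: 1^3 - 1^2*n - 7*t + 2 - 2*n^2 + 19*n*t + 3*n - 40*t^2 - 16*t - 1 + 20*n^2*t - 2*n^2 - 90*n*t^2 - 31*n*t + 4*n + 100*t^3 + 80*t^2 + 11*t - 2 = -4*n^2 + 6*n + 100*t^3 + t^2*(40 - 90*n) + t*(20*n^2 - 12*n - 12)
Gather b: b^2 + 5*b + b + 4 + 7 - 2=b^2 + 6*b + 9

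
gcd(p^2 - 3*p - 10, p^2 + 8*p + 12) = p + 2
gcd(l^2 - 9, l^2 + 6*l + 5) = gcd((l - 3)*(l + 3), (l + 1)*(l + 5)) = 1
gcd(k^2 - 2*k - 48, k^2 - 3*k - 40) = k - 8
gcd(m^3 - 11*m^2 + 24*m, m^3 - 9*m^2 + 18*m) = m^2 - 3*m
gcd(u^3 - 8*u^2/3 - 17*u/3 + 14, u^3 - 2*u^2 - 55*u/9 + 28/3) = u^2 - 2*u/3 - 7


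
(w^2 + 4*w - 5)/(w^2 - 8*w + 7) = (w + 5)/(w - 7)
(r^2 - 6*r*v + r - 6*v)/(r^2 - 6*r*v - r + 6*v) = (r + 1)/(r - 1)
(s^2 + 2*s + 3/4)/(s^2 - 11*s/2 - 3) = (s + 3/2)/(s - 6)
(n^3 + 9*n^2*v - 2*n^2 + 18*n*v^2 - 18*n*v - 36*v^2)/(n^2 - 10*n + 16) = (n^2 + 9*n*v + 18*v^2)/(n - 8)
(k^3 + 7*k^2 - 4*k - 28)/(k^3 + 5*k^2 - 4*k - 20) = (k + 7)/(k + 5)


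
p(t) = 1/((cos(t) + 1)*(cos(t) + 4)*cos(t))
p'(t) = sin(t)/((cos(t) + 1)*(cos(t) + 4)*cos(t)^2) + sin(t)/((cos(t) + 1)*(cos(t) + 4)^2*cos(t)) + sin(t)/((cos(t) + 1)^2*(cos(t) + 4)*cos(t))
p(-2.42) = -1.64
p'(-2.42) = 3.25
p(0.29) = 0.11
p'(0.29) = 0.05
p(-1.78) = -1.60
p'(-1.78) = -5.16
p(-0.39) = 0.11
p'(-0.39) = -0.08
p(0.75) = 0.17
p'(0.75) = 0.25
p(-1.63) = -4.56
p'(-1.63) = -70.91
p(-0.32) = 0.11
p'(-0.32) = -0.06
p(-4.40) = -1.27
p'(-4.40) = 1.86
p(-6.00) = 0.11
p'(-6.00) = 0.05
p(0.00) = 0.10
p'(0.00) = 0.00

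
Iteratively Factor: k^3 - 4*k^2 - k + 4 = (k - 1)*(k^2 - 3*k - 4) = (k - 1)*(k + 1)*(k - 4)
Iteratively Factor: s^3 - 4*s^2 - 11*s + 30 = (s - 5)*(s^2 + s - 6) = (s - 5)*(s - 2)*(s + 3)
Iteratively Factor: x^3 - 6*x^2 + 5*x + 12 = (x + 1)*(x^2 - 7*x + 12) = (x - 4)*(x + 1)*(x - 3)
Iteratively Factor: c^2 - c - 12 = (c + 3)*(c - 4)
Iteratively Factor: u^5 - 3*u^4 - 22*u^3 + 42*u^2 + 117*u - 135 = (u - 5)*(u^4 + 2*u^3 - 12*u^2 - 18*u + 27) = (u - 5)*(u - 3)*(u^3 + 5*u^2 + 3*u - 9) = (u - 5)*(u - 3)*(u + 3)*(u^2 + 2*u - 3) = (u - 5)*(u - 3)*(u + 3)^2*(u - 1)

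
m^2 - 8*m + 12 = (m - 6)*(m - 2)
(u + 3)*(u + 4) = u^2 + 7*u + 12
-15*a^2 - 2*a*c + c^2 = (-5*a + c)*(3*a + c)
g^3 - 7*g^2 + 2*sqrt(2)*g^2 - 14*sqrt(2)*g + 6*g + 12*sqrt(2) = (g - 6)*(g - 1)*(g + 2*sqrt(2))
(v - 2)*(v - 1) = v^2 - 3*v + 2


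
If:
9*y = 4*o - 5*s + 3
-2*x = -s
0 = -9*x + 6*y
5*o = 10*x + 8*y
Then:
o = 132/59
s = 60/59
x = 30/59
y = 45/59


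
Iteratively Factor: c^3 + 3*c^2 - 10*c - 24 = (c - 3)*(c^2 + 6*c + 8) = (c - 3)*(c + 2)*(c + 4)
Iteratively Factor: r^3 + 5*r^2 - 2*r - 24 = (r + 4)*(r^2 + r - 6) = (r + 3)*(r + 4)*(r - 2)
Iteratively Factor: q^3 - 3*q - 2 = (q + 1)*(q^2 - q - 2) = (q - 2)*(q + 1)*(q + 1)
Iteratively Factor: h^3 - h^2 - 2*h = (h - 2)*(h^2 + h) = (h - 2)*(h + 1)*(h)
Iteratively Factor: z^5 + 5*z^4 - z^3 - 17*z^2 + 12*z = (z)*(z^4 + 5*z^3 - z^2 - 17*z + 12) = z*(z - 1)*(z^3 + 6*z^2 + 5*z - 12) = z*(z - 1)*(z + 4)*(z^2 + 2*z - 3) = z*(z - 1)*(z + 3)*(z + 4)*(z - 1)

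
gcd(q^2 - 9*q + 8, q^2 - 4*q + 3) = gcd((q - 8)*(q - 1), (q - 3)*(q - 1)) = q - 1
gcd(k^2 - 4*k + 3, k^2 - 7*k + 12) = k - 3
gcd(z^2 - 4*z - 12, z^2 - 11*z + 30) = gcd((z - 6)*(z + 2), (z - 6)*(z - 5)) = z - 6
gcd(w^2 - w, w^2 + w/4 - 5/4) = w - 1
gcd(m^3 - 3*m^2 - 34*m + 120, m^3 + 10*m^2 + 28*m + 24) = m + 6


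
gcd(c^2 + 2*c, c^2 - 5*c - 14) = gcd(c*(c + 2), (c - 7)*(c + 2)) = c + 2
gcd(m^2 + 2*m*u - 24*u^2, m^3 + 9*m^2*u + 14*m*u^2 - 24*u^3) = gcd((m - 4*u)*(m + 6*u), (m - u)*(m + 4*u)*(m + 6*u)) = m + 6*u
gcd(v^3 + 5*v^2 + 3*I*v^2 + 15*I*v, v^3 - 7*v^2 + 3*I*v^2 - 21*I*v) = v^2 + 3*I*v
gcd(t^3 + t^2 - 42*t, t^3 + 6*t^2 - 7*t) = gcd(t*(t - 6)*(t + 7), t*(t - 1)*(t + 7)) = t^2 + 7*t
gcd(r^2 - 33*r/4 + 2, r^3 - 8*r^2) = r - 8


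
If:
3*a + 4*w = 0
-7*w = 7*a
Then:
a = 0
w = 0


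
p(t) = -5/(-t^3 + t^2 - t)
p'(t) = -5*(3*t^2 - 2*t + 1)/(-t^3 + t^2 - t)^2 = 5*(-3*t^2 + 2*t - 1)/(t^2*(t^2 - t + 1)^2)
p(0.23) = 26.42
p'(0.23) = -97.52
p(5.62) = 0.03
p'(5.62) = -0.02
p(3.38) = 0.16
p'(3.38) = -0.15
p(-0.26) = -14.49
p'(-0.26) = -72.30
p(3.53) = 0.14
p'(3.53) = -0.13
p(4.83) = 0.05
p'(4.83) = -0.03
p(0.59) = 11.18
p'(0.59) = -21.60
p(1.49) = 1.94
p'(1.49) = -3.52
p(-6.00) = -0.02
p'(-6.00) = -0.00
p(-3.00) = -0.13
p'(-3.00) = -0.11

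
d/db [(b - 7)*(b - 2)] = 2*b - 9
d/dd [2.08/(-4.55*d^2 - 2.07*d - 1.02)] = (18.928*d + 4.3056)/(4.55*d^2 + 2.07*d + 1.02)^2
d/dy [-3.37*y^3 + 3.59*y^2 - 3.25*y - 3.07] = -10.11*y^2 + 7.18*y - 3.25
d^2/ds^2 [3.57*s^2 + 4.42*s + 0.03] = 7.14000000000000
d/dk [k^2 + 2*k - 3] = 2*k + 2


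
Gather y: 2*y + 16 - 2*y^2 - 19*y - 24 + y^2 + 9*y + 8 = -y^2 - 8*y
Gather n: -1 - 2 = -3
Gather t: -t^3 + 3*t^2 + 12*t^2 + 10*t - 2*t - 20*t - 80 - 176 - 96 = -t^3 + 15*t^2 - 12*t - 352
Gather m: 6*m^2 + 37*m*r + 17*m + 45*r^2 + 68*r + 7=6*m^2 + m*(37*r + 17) + 45*r^2 + 68*r + 7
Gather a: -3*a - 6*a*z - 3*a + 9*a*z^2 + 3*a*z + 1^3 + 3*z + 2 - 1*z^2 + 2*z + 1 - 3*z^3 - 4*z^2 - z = a*(9*z^2 - 3*z - 6) - 3*z^3 - 5*z^2 + 4*z + 4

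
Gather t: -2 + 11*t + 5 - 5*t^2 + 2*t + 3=-5*t^2 + 13*t + 6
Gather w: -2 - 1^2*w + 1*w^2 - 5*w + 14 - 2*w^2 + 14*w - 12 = -w^2 + 8*w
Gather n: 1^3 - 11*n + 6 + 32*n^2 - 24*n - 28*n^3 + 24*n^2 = -28*n^3 + 56*n^2 - 35*n + 7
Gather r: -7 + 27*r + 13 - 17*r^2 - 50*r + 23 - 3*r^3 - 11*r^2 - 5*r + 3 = -3*r^3 - 28*r^2 - 28*r + 32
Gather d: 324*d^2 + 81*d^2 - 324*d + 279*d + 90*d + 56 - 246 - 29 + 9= 405*d^2 + 45*d - 210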